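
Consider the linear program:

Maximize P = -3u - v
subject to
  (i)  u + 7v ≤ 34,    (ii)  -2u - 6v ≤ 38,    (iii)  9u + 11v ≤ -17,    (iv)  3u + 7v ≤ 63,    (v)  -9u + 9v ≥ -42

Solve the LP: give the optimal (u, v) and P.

Extreme points and P = -3u - v:
  (-235/4, 53/4) → P = 163
  (-493/52, 323/52) → P = 289/13
  (-5/4, -71/12) → P = 29/3
  (103/60, -59/20) → P = -11/5

At the optimal vertex, u + 7v = 34 and -2u - 6v = 38.
Solving simultaneously gives u = -235/4, v = 53/4.

u = -235/4, v = 53/4, maximum P = 163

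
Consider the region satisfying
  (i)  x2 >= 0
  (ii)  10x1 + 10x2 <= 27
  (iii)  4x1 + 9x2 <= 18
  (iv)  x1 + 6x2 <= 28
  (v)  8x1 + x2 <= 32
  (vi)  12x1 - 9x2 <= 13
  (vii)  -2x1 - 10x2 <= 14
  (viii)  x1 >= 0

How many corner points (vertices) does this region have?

5

Intersecting each pair of boundary lines and keeping only the points that satisfy every inequality leaves:
  (13/12, 0)
  (0, 0)
  (63/50, 36/25)
  (373/210, 97/105)
  (0, 2)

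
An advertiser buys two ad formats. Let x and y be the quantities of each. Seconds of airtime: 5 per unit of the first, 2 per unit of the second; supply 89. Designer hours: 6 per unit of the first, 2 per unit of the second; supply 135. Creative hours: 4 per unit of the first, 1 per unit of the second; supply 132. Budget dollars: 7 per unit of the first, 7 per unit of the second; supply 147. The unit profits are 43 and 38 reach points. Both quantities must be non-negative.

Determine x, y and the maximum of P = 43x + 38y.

x = 47/3, y = 16/3, maximum P = 2629/3

Vertices and P = 43x + 38y:
  (0, 0) → P = 0
  (0, 21) → P = 798
  (89/5, 0) → P = 3827/5
  (47/3, 16/3) → P = 2629/3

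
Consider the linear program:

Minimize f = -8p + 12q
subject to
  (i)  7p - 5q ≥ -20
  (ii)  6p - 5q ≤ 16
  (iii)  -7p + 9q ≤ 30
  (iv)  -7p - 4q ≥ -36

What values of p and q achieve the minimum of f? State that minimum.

p = -36, q = -232/5, minimum f = -1344/5

At the optimal vertex, 7p - 5q = -20 and 6p - 5q = 16.
Solving simultaneously gives p = -36, q = -232/5.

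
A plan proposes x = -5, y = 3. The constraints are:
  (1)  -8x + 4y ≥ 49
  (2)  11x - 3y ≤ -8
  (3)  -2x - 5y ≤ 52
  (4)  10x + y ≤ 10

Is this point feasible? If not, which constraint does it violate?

(1): 52 ≥ 49 ✓
(2): -64 ≤ -8 ✓
(3): -5 ≤ 52 ✓
(4): -47 ≤ 10 ✓

feasible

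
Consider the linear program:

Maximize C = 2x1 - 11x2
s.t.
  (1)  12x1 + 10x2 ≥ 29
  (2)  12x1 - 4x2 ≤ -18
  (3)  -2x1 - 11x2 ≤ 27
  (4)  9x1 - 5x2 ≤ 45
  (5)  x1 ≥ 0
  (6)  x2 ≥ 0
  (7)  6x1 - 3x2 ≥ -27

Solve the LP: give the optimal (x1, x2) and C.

Corner points and C = 2x1 - 11x2:
  (0, 9/2) → C = -99/2
  (9/2, 18) → C = -189
  (0, 9) → C = -99

x1 = 0, x2 = 9/2, maximum C = -99/2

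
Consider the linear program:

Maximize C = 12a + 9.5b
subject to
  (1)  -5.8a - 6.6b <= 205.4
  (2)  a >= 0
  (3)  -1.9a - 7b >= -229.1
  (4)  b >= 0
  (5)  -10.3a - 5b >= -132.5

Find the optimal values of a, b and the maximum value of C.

Feasible corners and C = 12a + 9.5b:
  (0, 0) → C = 0
  (0, 53/2) → C = 1007/4
  (1325/103, 0) → C = 15900/103

The binding constraints are a = 0 and -10.3a - 5b = -132.5.
Solving simultaneously gives a = 0, b = 53/2.

a = 0, b = 26.5, maximum C = 251.75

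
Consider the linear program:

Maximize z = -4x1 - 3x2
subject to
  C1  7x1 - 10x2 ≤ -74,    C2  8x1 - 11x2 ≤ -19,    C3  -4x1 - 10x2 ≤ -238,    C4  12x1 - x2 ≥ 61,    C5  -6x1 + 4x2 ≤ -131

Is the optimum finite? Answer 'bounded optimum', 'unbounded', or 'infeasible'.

Vertices and z = -4x1 - 3x2:
  (208, 153) → z = -1291
  (803/16, 1361/32) → z = -10507/32
The feasible region has finitely many vertices and no improving ray; the maximum is -10507/32 at (803/16, 1361/32).

bounded optimum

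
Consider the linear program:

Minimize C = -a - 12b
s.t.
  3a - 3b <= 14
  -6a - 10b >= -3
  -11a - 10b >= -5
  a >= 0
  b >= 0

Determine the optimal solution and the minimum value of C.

a = 0, b = 3/10, minimum C = -18/5

The optimum lies where -6a - 10b = -3 and a = 0.
Solving simultaneously gives a = 0, b = 3/10.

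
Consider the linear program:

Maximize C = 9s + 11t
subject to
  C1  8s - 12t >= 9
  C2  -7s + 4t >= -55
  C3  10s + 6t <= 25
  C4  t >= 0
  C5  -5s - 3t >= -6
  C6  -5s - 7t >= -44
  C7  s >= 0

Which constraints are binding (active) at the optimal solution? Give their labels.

C1 and C5

Feasible corners and C = 9s + 11t:
  (9/8, 0) → C = 81/8
  (33/28, 1/28) → C = 11
  (6/5, 0) → C = 54/5

The maximum is at (33/28, 1/28). Substituting into each constraint, equality holds for C1 and C5; the remaining constraints have slack.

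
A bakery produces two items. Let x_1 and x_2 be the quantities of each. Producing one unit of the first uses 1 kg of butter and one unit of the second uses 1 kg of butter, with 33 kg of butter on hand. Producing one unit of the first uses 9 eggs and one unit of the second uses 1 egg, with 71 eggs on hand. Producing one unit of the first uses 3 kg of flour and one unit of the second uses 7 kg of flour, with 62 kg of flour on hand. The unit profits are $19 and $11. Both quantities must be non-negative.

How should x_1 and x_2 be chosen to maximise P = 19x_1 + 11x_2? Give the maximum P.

Corner points and P = 19x_1 + 11x_2:
  (0, 0) → P = 0
  (0, 62/7) → P = 682/7
  (71/9, 0) → P = 1349/9
  (29/4, 23/4) → P = 201

The binding constraints are 9x_1 + x_2 = 71 and 3x_1 + 7x_2 = 62.
Solving simultaneously gives x_1 = 29/4, x_2 = 23/4.

x_1 = 29/4, x_2 = 23/4, maximum P = 201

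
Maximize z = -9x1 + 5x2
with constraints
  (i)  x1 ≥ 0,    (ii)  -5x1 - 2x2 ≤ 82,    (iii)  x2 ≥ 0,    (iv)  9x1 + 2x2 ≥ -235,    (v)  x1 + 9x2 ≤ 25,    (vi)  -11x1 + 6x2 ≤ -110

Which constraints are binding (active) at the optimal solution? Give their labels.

Feasible corners and z = -9x1 + 5x2:
  (25, 0) → z = -225
  (10, 0) → z = -90
  (76/7, 11/7) → z = -629/7

The maximum is at (76/7, 11/7). Substituting into each constraint, equality holds for (v) and (vi); the remaining constraints have slack.

(v) and (vi)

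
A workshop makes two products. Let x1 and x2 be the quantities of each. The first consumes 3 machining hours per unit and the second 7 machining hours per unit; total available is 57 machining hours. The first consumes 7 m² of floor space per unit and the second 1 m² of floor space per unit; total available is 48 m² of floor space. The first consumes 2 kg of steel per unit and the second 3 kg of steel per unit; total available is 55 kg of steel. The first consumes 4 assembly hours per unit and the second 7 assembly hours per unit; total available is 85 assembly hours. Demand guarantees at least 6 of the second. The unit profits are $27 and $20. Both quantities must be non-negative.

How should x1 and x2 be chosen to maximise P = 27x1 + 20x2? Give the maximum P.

x1 = 5, x2 = 6, maximum P = 255

Feasible corners and P = 27x1 + 20x2:
  (0, 57/7) → P = 1140/7
  (0, 6) → P = 120
  (5, 6) → P = 255

The optimum lies where 3x1 + 7x2 = 57 and x2 = 6.
Solving simultaneously gives x1 = 5, x2 = 6.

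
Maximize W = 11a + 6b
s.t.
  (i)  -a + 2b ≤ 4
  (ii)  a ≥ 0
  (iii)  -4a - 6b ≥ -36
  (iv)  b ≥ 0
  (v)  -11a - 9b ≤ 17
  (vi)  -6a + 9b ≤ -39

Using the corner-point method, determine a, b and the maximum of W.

a = 9, b = 0, maximum W = 99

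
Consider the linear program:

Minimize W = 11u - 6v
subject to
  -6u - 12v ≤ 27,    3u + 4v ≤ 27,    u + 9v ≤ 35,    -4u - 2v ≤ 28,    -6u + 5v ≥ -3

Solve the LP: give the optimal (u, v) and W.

u = -161/17, v = 84/17, minimum W = -2275/17

Vertices and W = 11u - 6v:
  (-47/6, 5/3) → W = -577/6
  (-33/34, -30/17) → W = -3/34
  (-161/17, 84/17) → W = -2275/17
  (202/59, 207/59) → W = 980/59

The binding constraints are u + 9v = 35 and -4u - 2v = 28.
Solving simultaneously gives u = -161/17, v = 84/17.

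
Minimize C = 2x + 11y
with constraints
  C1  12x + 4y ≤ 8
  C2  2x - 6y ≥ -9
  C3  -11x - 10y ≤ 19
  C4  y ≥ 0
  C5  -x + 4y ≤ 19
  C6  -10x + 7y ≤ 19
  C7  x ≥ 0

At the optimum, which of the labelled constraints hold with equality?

C4 and C7

Vertices and C = 2x + 11y:
  (3/20, 31/20) → C = 347/20
  (2/3, 0) → C = 4/3
  (0, 3/2) → C = 33/2
  (0, 0) → C = 0

The minimum is at (0, 0). Substituting into each constraint, equality holds for C4 and C7; the remaining constraints have slack.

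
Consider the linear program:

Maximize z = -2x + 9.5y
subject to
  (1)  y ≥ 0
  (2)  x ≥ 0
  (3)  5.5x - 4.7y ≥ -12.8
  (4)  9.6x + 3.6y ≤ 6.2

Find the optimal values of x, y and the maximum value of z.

Feasible corners and z = -2x + 9.5y:
  (0, 0) → z = 0
  (31/48, 0) → z = -31/24
  (0, 31/18) → z = 589/36

The optimum lies where x = 0 and 9.6x + 3.6y = 6.2.
Solving simultaneously gives x = 0, y = 31/18.

x = 0, y = 31/18, maximum z = 589/36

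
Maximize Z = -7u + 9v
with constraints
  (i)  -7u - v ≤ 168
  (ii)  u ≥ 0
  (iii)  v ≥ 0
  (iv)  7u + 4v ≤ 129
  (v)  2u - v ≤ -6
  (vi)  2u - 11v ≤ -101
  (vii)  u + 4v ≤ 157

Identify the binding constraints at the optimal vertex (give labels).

(ii) and (iv)

Extreme points and Z = -7u + 9v:
  (0, 129/4) → Z = 1161/4
  (0, 101/11) → Z = 909/11
  (7, 20) → Z = 131
  (7/4, 19/2) → Z = 293/4

The maximum is at (0, 129/4). Substituting into each constraint, equality holds for (ii) and (iv); the remaining constraints have slack.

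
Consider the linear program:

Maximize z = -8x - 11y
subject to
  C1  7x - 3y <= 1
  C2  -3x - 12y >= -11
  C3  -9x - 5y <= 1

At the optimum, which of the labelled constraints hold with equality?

Vertices and z = -8x - 11y:
  (15/31, 74/93) → z = -1174/93
  (1/31, -8/31) → z = 80/31
  (-67/93, 34/31) → z = -586/93

The maximum is at (1/31, -8/31). Substituting into each constraint, equality holds for C1 and C3; the remaining constraints have slack.

C1 and C3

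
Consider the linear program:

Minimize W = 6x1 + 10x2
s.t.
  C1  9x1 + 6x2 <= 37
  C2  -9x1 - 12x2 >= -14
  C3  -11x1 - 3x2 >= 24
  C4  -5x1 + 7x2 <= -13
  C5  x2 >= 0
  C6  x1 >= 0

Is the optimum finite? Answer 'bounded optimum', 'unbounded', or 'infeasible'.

infeasible

The boundaries -11x1 - 3x2 = 24 and x1 = 0 meet at (0, -8), but that point violates x2 ≥ 0. Every candidate vertex is excluded by some other constraint, so the feasible region is empty.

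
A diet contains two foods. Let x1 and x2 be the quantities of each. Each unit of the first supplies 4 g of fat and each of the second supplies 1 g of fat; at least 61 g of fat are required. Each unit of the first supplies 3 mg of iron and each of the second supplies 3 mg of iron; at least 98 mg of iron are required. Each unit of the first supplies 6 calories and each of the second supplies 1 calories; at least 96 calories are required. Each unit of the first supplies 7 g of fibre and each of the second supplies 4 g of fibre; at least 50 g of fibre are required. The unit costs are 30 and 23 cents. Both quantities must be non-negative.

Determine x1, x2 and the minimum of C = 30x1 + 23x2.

x1 = 38/3, x2 = 20, minimum C = 840

Corner points and C = 30x1 + 23x2:
  (0, 96) → C = 2208
  (98/3, 0) → C = 980
  (38/3, 20) → C = 840
The feasible region is unbounded (it extends along (0, 1), (1, 0)), but C strictly increases along every unbounded feasible direction, so there is no improving ray and the minimum is attained at a vertex.

At the optimal vertex, 3x1 + 3x2 = 98 and 6x1 + x2 = 96.
Solving simultaneously gives x1 = 38/3, x2 = 20.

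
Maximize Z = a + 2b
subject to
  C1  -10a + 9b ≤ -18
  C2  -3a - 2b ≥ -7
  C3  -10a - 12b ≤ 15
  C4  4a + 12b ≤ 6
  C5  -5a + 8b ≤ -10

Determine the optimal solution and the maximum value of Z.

At the optimal vertex, -3a - 2b = -7 and 4a + 12b = 6.
Solving simultaneously gives a = 18/7, b = -5/14.

a = 18/7, b = -5/14, maximum Z = 13/7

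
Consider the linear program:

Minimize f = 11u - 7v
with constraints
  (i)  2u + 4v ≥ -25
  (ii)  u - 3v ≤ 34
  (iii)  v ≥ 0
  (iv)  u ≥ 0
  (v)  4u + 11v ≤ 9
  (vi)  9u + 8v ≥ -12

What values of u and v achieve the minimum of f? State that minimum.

u = 0, v = 9/11, minimum f = -63/11

Feasible corners and f = 11u - 7v:
  (0, 0) → f = 0
  (9/4, 0) → f = 99/4
  (0, 9/11) → f = -63/11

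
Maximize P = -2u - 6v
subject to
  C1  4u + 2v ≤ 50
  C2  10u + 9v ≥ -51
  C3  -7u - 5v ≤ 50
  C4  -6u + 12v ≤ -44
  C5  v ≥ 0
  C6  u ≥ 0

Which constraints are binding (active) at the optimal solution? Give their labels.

Extreme points and P = -2u - 6v:
  (172/15, 31/15) → P = -106/3
  (25/2, 0) → P = -25
  (22/3, 0) → P = -44/3

The maximum is at (22/3, 0). Substituting into each constraint, equality holds for C4 and C5; the remaining constraints have slack.

C4 and C5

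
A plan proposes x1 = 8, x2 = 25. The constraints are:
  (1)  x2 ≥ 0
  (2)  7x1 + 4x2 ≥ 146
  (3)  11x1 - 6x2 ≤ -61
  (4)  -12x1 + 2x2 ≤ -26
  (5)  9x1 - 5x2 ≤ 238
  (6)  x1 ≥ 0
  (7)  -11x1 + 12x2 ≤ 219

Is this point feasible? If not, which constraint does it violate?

(1): 25 ≥ 0 ✓
(2): 156 ≥ 146 ✓
(3): -62 ≤ -61 ✓
(4): -46 ≤ -26 ✓
(5): -53 ≤ 238 ✓
(6): 8 ≥ 0 ✓
(7): 212 ≤ 219 ✓

feasible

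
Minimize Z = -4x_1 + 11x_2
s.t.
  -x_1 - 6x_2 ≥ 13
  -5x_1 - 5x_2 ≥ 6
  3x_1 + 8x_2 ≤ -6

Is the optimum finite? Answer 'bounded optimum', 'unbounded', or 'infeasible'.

From the feasible point (29/25, -59/25), moving in the direction (5, -5) keeps every constraint satisfied while Z decreases without bound.

unbounded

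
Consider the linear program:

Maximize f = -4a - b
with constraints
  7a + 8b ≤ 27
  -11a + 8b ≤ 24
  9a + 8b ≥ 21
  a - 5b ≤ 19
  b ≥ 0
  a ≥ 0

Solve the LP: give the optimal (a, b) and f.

a = 0, b = 21/8, maximum f = -21/8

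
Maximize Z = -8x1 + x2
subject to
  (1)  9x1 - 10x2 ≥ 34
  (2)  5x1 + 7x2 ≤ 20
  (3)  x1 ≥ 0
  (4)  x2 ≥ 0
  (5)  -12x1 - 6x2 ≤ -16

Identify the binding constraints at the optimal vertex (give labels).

Corner points and Z = -8x1 + x2:
  (438/113, 10/113) → Z = -3494/113
  (34/9, 0) → Z = -272/9
  (4, 0) → Z = -32

The maximum is at (34/9, 0). Substituting into each constraint, equality holds for (1) and (4); the remaining constraints have slack.

(1) and (4)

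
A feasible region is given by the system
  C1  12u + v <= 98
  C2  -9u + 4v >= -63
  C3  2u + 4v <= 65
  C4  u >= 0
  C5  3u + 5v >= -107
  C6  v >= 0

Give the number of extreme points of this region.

5

Of the 15 pairwise boundary intersections, those satisfying every inequality are:
  (455/57, 42/19)
  (327/46, 292/23)
  (7, 0)
  (0, 65/4)
  (0, 0)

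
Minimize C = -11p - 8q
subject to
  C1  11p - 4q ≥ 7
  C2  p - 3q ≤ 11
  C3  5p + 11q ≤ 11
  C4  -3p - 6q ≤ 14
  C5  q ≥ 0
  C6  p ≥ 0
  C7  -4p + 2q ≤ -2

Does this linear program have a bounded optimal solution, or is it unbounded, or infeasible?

bounded optimum

Vertices and C = -11p - 8q:
  (121/141, 86/141) → C = -673/47
  (7/11, 0) → C = -7
  (11/5, 0) → C = -121/5
The feasible region has finitely many vertices and no improving ray; the minimum is -121/5 at (11/5, 0).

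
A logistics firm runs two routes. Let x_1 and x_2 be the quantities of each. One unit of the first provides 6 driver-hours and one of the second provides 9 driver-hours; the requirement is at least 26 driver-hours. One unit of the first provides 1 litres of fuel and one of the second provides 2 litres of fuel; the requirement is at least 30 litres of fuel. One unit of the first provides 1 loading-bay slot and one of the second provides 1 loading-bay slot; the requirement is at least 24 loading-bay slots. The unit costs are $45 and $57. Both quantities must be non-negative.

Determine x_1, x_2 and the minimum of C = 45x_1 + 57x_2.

Vertices and C = 45x_1 + 57x_2:
  (0, 24) → C = 1368
  (30, 0) → C = 1350
  (18, 6) → C = 1152
The feasible region is unbounded (it extends along (0, 1), (1, 0)), but C strictly increases along every unbounded feasible direction, so there is no improving ray and the minimum is attained at a vertex.

x_1 = 18, x_2 = 6, minimum C = 1152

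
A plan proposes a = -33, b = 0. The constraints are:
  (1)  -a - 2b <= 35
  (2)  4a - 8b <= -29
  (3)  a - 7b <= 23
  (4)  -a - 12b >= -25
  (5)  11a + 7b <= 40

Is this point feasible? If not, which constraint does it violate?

feasible

(1): 33 ≤ 35 ✓
(2): -132 ≤ -29 ✓
(3): -33 ≤ 23 ✓
(4): 33 ≥ -25 ✓
(5): -363 ≤ 40 ✓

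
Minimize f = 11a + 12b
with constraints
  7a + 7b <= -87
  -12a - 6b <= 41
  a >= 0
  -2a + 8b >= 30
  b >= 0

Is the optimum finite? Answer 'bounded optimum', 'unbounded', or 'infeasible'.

infeasible

The boundaries a = 0 and -2a + 8b = 30 meet at (0, 15/4), but that point violates 7a + 7b ≤ -87. Every candidate vertex is excluded by some other constraint, so the feasible region is empty.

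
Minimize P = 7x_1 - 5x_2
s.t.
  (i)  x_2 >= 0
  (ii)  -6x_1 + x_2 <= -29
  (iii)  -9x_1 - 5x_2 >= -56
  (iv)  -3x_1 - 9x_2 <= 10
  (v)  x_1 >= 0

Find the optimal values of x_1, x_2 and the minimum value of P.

Vertices and P = 7x_1 - 5x_2:
  (29/6, 0) → P = 203/6
  (56/9, 0) → P = 392/9
  (67/13, 25/13) → P = 344/13

The optimum lies where -6x_1 + x_2 = -29 and -9x_1 - 5x_2 = -56.
Solving simultaneously gives x_1 = 67/13, x_2 = 25/13.

x_1 = 67/13, x_2 = 25/13, minimum P = 344/13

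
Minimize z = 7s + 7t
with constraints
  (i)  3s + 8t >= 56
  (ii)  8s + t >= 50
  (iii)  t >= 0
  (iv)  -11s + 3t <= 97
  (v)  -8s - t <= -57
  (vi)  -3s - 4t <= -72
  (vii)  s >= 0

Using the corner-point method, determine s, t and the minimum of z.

s = 156/29, t = 405/29, minimum z = 3927/29

Feasible corners and z = 7s + 7t:
  (24, 0) → z = 168
  (74/35, 1403/35) → z = 1477/5
  (156/29, 405/29) → z = 3927/29
The feasible region is unbounded (it extends along (1, 0), (3, 11)), but z strictly increases along every unbounded feasible direction, so there is no improving ray and the minimum is attained at a vertex.

At the optimal vertex, -8s - t = -57 and -3s - 4t = -72.
Solving simultaneously gives s = 156/29, t = 405/29.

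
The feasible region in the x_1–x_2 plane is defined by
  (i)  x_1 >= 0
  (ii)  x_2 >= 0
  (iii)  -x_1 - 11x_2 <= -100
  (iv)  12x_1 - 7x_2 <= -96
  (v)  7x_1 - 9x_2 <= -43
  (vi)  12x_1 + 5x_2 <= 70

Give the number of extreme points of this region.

Of the 15 pairwise boundary intersections, those satisfying every inequality are:
  (0, 96/7)
  (0, 14)
  (5/72, 83/6)

3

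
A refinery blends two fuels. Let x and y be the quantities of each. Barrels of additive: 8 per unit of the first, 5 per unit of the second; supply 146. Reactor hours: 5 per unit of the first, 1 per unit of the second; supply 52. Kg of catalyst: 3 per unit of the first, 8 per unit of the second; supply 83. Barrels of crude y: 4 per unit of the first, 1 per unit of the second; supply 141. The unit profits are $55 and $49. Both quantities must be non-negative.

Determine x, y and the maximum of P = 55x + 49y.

Corner points and P = 55x + 49y:
  (0, 0) → P = 0
  (0, 83/8) → P = 4067/8
  (52/5, 0) → P = 572
  (9, 7) → P = 838

The binding constraints are 5x + y = 52 and 3x + 8y = 83.
Solving simultaneously gives x = 9, y = 7.

x = 9, y = 7, maximum P = 838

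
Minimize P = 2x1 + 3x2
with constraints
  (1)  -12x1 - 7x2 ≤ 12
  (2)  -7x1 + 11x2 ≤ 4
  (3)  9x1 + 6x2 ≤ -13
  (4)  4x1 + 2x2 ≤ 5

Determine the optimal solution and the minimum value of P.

x1 = 59/4, x2 = -27, minimum P = -103/2

Feasible corners and P = 2x1 + 3x2:
  (19/9, -16/3) → P = -106/9
  (59/4, -27) → P = -103/2
  (28/3, -97/6) → P = -179/6

The optimum lies where -12x1 - 7x2 = 12 and 4x1 + 2x2 = 5.
Solving simultaneously gives x1 = 59/4, x2 = -27.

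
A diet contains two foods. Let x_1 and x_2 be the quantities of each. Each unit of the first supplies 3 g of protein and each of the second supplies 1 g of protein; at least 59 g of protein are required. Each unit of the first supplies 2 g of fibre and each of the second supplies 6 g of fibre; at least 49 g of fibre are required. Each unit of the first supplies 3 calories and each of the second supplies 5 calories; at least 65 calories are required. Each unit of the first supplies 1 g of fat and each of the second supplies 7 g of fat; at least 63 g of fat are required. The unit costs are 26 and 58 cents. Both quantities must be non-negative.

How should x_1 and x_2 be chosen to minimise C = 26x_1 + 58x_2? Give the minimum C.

Extreme points and C = 26x_1 + 58x_2:
  (0, 59) → C = 3422
  (63, 0) → C = 1638
  (35/2, 13/2) → C = 832
The feasible region is unbounded (it extends along (0, 1), (1, 0)), but C strictly increases along every unbounded feasible direction, so there is no improving ray and the minimum is attained at a vertex.

The optimum lies where 3x_1 + x_2 = 59 and x_1 + 7x_2 = 63.
Solving simultaneously gives x_1 = 35/2, x_2 = 13/2.

x_1 = 35/2, x_2 = 13/2, minimum C = 832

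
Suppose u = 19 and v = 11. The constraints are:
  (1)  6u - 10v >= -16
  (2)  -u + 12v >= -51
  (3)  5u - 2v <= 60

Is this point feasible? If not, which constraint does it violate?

Constraint (3): 5u - 2v = 73, which is not ≤ 60. All other constraints are satisfied.

not feasible — violates (3)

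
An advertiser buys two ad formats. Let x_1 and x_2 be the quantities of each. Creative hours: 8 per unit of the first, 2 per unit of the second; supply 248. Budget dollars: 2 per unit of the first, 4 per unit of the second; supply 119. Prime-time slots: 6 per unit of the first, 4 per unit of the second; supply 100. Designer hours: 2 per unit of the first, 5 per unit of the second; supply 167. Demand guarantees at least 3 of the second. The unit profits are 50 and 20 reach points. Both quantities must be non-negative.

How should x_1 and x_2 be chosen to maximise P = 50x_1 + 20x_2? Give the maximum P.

Extreme points and P = 50x_1 + 20x_2:
  (0, 25) → P = 500
  (0, 3) → P = 60
  (44/3, 3) → P = 2380/3

x_1 = 44/3, x_2 = 3, maximum P = 2380/3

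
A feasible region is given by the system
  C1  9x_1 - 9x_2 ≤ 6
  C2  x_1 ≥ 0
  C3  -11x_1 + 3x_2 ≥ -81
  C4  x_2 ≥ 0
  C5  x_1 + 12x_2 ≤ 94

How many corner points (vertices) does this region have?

Intersecting each pair of boundary lines and keeping only the points that satisfy every inequality leaves:
  (2/3, 0)
  (102/13, 280/39)
  (0, 0)
  (0, 47/6)

4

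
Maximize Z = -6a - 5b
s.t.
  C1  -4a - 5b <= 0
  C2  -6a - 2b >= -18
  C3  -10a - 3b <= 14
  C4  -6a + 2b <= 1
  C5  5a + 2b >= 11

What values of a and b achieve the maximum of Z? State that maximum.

a = 55/17, b = -44/17, maximum Z = -110/17

Corner points and Z = -6a - 5b:
  (45/11, -36/11) → Z = -90/11
  (55/17, -44/17) → Z = -110/17
  (17/12, 19/4) → Z = -129/4
  (10/11, 71/22) → Z = -475/22

At the optimal vertex, -4a - 5b = 0 and 5a + 2b = 11.
Solving simultaneously gives a = 55/17, b = -44/17.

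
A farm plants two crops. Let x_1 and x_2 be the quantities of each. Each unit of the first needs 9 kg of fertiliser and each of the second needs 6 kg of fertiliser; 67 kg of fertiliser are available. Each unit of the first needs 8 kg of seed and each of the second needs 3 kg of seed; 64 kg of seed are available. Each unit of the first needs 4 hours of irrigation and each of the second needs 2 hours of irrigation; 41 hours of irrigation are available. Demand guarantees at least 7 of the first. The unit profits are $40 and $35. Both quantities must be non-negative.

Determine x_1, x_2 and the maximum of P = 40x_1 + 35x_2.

x_1 = 7, x_2 = 2/3, maximum P = 910/3

Feasible corners and P = 40x_1 + 35x_2:
  (67/9, 0) → P = 2680/9
  (7, 0) → P = 280
  (7, 2/3) → P = 910/3

At the optimal vertex, 9x_1 + 6x_2 = 67 and x_1 = 7.
Solving simultaneously gives x_1 = 7, x_2 = 2/3.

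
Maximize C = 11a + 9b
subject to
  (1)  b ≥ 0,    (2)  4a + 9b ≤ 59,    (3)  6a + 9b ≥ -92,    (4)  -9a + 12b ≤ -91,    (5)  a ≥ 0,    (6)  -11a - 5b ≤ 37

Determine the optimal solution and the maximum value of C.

a = 59/4, b = 0, maximum C = 649/4

The optimum lies where b = 0 and 4a + 9b = 59.
Solving simultaneously gives a = 59/4, b = 0.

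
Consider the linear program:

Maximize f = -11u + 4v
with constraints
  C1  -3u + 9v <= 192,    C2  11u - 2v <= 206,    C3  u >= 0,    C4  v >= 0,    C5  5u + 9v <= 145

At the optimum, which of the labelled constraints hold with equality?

C3 and C5

Extreme points and f = -11u + 4v:
  (206/11, 0) → f = -206
  (2144/109, 565/109) → f = -21324/109
  (0, 0) → f = 0
  (0, 145/9) → f = 580/9

The maximum is at (0, 145/9). Substituting into each constraint, equality holds for C3 and C5; the remaining constraints have slack.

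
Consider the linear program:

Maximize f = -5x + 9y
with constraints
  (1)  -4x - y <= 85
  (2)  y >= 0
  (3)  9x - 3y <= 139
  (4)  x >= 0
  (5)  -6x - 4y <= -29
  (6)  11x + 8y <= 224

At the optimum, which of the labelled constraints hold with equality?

(4) and (6)

Extreme points and f = -5x + 9y:
  (139/9, 0) → f = -695/9
  (29/6, 0) → f = -145/6
  (1784/105, 487/105) → f = -4537/105
  (0, 29/4) → f = 261/4
  (0, 28) → f = 252

The maximum is at (0, 28). Substituting into each constraint, equality holds for (4) and (6); the remaining constraints have slack.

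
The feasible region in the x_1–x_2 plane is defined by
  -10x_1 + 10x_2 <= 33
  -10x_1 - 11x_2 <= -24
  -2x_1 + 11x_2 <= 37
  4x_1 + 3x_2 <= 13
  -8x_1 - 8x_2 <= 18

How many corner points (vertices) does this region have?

4

Of the 10 pairwise boundary intersections, those satisfying every inequality are:
  (-41/70, 19/7)
  (7/90, 152/45)
  (71/14, -17/7)
  (16/25, 87/25)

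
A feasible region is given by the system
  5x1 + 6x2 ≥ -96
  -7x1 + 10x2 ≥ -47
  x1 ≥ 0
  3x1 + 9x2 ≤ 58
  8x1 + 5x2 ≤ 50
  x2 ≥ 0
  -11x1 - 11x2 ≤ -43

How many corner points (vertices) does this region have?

5

Of the 21 pairwise boundary intersections, those satisfying every inequality are:
  (0, 58/9)
  (0, 43/11)
  (160/57, 314/57)
  (25/4, 0)
  (43/11, 0)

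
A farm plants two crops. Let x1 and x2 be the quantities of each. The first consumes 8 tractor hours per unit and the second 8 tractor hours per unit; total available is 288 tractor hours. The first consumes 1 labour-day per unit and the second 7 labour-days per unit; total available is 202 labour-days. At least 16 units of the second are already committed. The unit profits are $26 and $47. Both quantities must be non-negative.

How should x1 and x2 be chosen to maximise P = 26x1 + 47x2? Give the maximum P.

x1 = 25/3, x2 = 83/3, maximum P = 1517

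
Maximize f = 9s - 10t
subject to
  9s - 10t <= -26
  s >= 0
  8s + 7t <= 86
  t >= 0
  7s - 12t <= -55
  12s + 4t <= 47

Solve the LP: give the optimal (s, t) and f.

The optimum lies where 7s - 12t = -55 and 12s + 4t = 47.
Solving simultaneously gives s = 2, t = 23/4.

s = 2, t = 23/4, maximum f = -79/2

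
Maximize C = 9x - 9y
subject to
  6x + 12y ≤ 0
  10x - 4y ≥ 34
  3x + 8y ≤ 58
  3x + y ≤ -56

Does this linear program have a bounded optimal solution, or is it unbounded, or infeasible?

From the feasible point (-95/11, -331/11), moving in the direction (-4, -10) keeps every constraint satisfied while C increases without bound.

unbounded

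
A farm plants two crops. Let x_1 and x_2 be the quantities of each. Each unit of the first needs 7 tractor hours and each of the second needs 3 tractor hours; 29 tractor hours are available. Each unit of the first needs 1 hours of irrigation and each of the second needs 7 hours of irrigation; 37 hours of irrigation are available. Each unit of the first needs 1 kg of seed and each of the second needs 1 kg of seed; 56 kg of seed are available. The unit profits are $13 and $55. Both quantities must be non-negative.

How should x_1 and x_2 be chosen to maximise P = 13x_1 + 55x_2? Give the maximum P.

Vertices and P = 13x_1 + 55x_2:
  (0, 0) → P = 0
  (0, 37/7) → P = 2035/7
  (29/7, 0) → P = 377/7
  (2, 5) → P = 301

At the optimal vertex, 7x_1 + 3x_2 = 29 and x_1 + 7x_2 = 37.
Solving simultaneously gives x_1 = 2, x_2 = 5.

x_1 = 2, x_2 = 5, maximum P = 301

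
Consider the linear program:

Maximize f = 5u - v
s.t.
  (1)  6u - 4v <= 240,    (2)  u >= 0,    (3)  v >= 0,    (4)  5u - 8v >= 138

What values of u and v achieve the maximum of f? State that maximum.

Feasible corners and f = 5u - v:
  (40, 0) → f = 200
  (342/7, 93/7) → f = 231
  (138/5, 0) → f = 138

u = 342/7, v = 93/7, maximum f = 231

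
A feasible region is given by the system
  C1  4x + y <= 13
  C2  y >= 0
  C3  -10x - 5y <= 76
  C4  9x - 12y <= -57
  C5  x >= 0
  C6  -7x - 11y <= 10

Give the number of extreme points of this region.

3

Intersecting each pair of boundary lines and keeping only the points that satisfy every inequality leaves:
  (33/19, 115/19)
  (0, 13)
  (0, 19/4)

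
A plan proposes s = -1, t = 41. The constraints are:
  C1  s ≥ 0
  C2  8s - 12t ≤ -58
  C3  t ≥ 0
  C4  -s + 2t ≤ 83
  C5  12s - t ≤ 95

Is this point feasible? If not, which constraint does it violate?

not feasible — violates C1

Constraint C1: s = -1, which is not ≥ 0. All other constraints are satisfied.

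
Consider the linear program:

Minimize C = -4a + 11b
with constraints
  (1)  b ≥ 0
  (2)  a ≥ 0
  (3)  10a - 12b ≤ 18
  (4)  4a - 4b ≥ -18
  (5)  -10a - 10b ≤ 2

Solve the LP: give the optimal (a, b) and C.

a = 9/5, b = 0, minimum C = -36/5

The feasible region is unbounded (it extends along (1, 1), (6, 5)), but C strictly increases along every unbounded feasible direction, so there is no improving ray and the minimum is attained at a vertex.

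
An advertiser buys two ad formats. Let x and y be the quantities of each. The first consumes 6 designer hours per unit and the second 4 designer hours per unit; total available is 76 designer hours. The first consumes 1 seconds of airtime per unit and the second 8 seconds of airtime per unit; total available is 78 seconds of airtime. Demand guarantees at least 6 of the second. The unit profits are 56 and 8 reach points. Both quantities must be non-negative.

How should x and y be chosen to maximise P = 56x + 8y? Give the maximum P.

Feasible corners and P = 56x + 8y:
  (0, 39/4) → P = 78
  (0, 6) → P = 48
  (74/11, 98/11) → P = 448
  (26/3, 6) → P = 1600/3

At the optimal vertex, 6x + 4y = 76 and y = 6.
Solving simultaneously gives x = 26/3, y = 6.

x = 26/3, y = 6, maximum P = 1600/3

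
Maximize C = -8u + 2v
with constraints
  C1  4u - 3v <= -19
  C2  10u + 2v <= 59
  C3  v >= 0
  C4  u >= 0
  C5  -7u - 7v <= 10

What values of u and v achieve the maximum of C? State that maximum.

u = 0, v = 59/2, maximum C = 59

Vertices and C = -8u + 2v:
  (139/38, 213/19) → C = -130/19
  (0, 19/3) → C = 38/3
  (0, 59/2) → C = 59

At the optimal vertex, 10u + 2v = 59 and u = 0.
Solving simultaneously gives u = 0, v = 59/2.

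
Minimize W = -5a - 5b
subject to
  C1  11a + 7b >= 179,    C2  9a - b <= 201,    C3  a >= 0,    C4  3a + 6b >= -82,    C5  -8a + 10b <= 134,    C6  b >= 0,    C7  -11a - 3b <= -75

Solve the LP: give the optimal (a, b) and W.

a = 1072/41, b = 1407/41, minimum W = -12395/41

Corner points and W = -5a - 5b:
  (426/83, 1453/83) → W = -9395/83
  (179/11, 0) → W = -895/11
  (1072/41, 1407/41) → W = -12395/41
  (67/3, 0) → W = -335/3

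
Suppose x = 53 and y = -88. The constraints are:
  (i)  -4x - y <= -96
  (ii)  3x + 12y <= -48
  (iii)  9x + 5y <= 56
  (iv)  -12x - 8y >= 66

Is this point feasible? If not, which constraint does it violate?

(i): -124 ≤ -96 ✓
(ii): -897 ≤ -48 ✓
(iii): 37 ≤ 56 ✓
(iv): 68 ≥ 66 ✓

feasible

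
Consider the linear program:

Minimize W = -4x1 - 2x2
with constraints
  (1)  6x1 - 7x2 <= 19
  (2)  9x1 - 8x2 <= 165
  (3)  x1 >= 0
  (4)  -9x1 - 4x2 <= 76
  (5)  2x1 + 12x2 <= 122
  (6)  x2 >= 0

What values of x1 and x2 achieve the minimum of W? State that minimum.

Vertices and W = -4x1 - 2x2:
  (541/43, 347/43) → W = -2858/43
  (19/6, 0) → W = -38/3
  (0, 61/6) → W = -61/3
  (0, 0) → W = 0

At the optimal vertex, 6x1 - 7x2 = 19 and 2x1 + 12x2 = 122.
Solving simultaneously gives x1 = 541/43, x2 = 347/43.

x1 = 541/43, x2 = 347/43, minimum W = -2858/43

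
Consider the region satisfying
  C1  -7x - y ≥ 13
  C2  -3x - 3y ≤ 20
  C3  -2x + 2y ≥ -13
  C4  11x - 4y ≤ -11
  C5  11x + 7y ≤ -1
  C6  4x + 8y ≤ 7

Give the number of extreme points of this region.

The feasible vertices (each the meet of two boundaries and inside every other half-plane) are:
  (-21/13, -22/13)
  (-111/52, 101/52)
  (-113/45, -187/45)
  (-181/12, 101/12)

4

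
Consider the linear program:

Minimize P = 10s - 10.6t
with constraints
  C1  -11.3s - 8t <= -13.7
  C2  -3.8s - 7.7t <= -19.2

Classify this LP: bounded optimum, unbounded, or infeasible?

From the feasible point (-283/333, 970/333), moving in the direction (-8, 11.3) keeps every constraint satisfied while P decreases without bound.

unbounded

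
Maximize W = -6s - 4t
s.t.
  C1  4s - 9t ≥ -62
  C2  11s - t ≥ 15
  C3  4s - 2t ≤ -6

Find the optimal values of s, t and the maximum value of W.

s = 2, t = 7, maximum W = -40

Extreme points and W = -6s - 4t:
  (197/95, 742/95) → W = -830/19
  (5/2, 8) → W = -47
  (2, 7) → W = -40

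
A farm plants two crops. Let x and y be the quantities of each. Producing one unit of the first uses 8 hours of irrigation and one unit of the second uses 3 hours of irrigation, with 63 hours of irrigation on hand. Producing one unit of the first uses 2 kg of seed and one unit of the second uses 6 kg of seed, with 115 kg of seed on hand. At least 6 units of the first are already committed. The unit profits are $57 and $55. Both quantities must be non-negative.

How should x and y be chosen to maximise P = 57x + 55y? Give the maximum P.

x = 6, y = 5, maximum P = 617

Corner points and P = 57x + 55y:
  (63/8, 0) → P = 3591/8
  (6, 0) → P = 342
  (6, 5) → P = 617

The binding constraints are 8x + 3y = 63 and x = 6.
Solving simultaneously gives x = 6, y = 5.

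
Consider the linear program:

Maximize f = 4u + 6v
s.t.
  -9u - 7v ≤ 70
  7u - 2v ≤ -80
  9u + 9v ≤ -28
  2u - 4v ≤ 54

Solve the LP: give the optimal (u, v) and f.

u = -217/9, v = 21, maximum f = 266/9

Feasible corners and f = 4u + 6v:
  (-700/67, 230/67) → f = -1420/67
  (-217/9, 21) → f = 266/9
  (-776/81, 524/81) → f = 40/81

At the optimal vertex, -9u - 7v = 70 and 9u + 9v = -28.
Solving simultaneously gives u = -217/9, v = 21.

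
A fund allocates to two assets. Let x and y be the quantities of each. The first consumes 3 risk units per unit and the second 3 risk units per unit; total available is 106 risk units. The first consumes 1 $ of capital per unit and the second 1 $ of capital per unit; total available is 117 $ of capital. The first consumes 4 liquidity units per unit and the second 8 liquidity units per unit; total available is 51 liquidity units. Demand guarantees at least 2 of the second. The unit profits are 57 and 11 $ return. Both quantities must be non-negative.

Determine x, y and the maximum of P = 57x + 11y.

The binding constraints are 4x + 8y = 51 and y = 2.
Solving simultaneously gives x = 35/4, y = 2.

x = 35/4, y = 2, maximum P = 2083/4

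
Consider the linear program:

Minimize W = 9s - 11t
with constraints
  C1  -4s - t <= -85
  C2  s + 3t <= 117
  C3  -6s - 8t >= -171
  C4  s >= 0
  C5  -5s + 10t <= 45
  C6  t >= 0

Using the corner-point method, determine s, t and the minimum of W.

s = 509/26, t = 87/13, minimum W = 2667/26

Vertices and W = 9s - 11t:
  (509/26, 87/13) → W = 2667/26
  (85/4, 0) → W = 765/4
  (57/2, 0) → W = 513/2

The optimum lies where -4s - t = -85 and -6s - 8t = -171.
Solving simultaneously gives s = 509/26, t = 87/13.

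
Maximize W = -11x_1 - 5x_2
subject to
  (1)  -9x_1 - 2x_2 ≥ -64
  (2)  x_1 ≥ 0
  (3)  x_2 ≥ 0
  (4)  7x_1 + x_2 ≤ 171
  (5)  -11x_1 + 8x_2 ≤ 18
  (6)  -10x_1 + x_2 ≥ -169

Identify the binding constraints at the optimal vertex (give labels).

Extreme points and W = -11x_1 - 5x_2:
  (64/9, 0) → W = -704/9
  (238/47, 433/47) → W = -4783/47
  (0, 0) → W = 0
  (0, 9/4) → W = -45/4

The maximum is at (0, 0). Substituting into each constraint, equality holds for (2) and (3); the remaining constraints have slack.

(2) and (3)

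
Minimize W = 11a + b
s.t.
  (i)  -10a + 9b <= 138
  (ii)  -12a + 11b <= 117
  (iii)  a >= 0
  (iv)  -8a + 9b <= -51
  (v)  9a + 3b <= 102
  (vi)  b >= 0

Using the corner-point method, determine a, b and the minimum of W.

a = 51/8, b = 0, minimum W = 561/8

Vertices and W = 11a + b:
  (51/5, 17/5) → W = 578/5
  (51/8, 0) → W = 561/8
  (34/3, 0) → W = 374/3

At the optimal vertex, -8a + 9b = -51 and b = 0.
Solving simultaneously gives a = 51/8, b = 0.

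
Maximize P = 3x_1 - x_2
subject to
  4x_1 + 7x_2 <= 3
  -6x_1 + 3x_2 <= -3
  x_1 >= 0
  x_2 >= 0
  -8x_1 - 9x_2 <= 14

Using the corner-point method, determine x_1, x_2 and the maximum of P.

Corner points and P = 3x_1 - x_2:
  (5/9, 1/9) → P = 14/9
  (3/4, 0) → P = 9/4
  (1/2, 0) → P = 3/2

The binding constraints are 4x_1 + 7x_2 = 3 and x_2 = 0.
Solving simultaneously gives x_1 = 3/4, x_2 = 0.

x_1 = 3/4, x_2 = 0, maximum P = 9/4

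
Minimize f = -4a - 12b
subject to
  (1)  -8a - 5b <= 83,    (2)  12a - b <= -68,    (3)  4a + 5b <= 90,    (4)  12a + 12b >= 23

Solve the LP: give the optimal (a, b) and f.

a = -173/4, b = 263/5, minimum f = -2291/5

Feasible corners and f = -4a - 12b:
  (-173/4, 263/5) → f = -2291/5
  (-1111/36, 295/9) → f = -2429/9
  (-125/32, 169/8) → f = -1903/8
  (-61/12, 7) → f = -191/3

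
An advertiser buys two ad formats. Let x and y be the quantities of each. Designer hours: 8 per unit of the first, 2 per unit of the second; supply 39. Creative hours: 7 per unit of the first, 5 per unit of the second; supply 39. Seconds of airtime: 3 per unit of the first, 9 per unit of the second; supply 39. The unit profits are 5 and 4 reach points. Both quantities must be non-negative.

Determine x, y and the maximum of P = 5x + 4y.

Feasible corners and P = 5x + 4y:
  (0, 0) → P = 0
  (0, 13/3) → P = 52/3
  (39/8, 0) → P = 195/8
  (9/2, 3/2) → P = 57/2
  (13/4, 13/4) → P = 117/4

At the optimal vertex, 7x + 5y = 39 and 3x + 9y = 39.
Solving simultaneously gives x = 13/4, y = 13/4.

x = 13/4, y = 13/4, maximum P = 117/4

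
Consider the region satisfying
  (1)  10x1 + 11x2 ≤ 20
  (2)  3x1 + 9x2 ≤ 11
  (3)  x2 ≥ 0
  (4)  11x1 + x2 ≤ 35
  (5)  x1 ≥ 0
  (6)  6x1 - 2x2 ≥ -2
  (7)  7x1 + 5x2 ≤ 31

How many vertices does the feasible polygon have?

5

Intersecting each pair of boundary lines and keeping only the points that satisfy every inequality leaves:
  (59/57, 50/57)
  (2, 0)
  (1/15, 6/5)
  (0, 0)
  (0, 1)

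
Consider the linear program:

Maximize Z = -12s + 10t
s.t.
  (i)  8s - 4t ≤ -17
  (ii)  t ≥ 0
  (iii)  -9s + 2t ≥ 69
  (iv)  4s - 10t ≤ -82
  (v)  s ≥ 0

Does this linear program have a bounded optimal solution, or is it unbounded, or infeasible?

From the feasible point (0, 69/2), moving in the direction (0, 1) keeps every constraint satisfied while Z increases without bound.

unbounded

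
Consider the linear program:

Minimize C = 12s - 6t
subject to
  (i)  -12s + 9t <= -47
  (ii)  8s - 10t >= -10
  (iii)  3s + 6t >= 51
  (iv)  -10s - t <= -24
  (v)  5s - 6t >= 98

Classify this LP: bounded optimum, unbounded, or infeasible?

Vertices and C = 12s - 6t:
  (520, 417) → C = 3738
  (149/8, -13/16) → C = 1827/8
The feasible region has finitely many vertices and no improving ray; the minimum is 1827/8 at (149/8, -13/16).

bounded optimum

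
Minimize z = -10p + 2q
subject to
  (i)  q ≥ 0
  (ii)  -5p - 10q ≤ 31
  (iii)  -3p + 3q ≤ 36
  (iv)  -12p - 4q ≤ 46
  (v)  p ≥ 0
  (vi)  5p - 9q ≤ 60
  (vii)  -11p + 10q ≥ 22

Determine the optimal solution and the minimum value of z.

Feasible corners and z = -10p + 2q:
  (0, 12) → z = 24
  (98, 110) → z = -760
  (0, 11/5) → z = 22/5

p = 98, q = 110, minimum z = -760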